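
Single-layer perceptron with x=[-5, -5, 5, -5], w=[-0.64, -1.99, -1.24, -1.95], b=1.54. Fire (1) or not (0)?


z = (-5)·(-0.64) + (-5)·(-1.99) + (5)·(-1.24) + (-5)·(-1.95) + 1.54
  = 18.24
step(z) = 1 (z≥0)

1


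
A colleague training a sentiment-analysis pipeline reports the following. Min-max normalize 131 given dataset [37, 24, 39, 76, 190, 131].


min=24, max=190
(131-24)/(190-24) = 107/166 = 0.6446

0.6446


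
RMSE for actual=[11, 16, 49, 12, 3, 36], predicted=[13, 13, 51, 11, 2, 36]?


MSE = 19/6 = 3.1667
RMSE = √(19/6) = 1.7795

1.7795


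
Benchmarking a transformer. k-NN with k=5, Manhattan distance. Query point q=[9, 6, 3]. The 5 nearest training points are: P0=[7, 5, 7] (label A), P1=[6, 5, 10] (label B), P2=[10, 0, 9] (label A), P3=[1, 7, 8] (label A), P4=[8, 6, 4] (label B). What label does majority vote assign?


d(q,P0) = 7  (label A)
d(q,P1) = 11  (label B)
d(q,P2) = 13  (label A)
d(q,P3) = 14  (label A)
d(q,P4) = 2  (label B)
Votes: A=3, B=2
Majority → A

A


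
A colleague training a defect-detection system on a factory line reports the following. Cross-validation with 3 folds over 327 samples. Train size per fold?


Fold size = 327/3 = 109
Training per fold = 327 - 109 = 218

218


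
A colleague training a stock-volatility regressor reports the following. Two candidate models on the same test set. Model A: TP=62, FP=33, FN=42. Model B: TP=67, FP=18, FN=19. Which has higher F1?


Model A: P=62/95=0.6526, R=62/104=0.5962, F1=2PR/(P+R)=2TP/(2TP+FP+FN)=124/199=0.6231
Model B: P=67/85=0.7882, R=67/86=0.7791, F1=2PR/(P+R)=2TP/(2TP+FP+FN)=134/171=0.7836
0.6231 < 0.7836 → Model B

Model B


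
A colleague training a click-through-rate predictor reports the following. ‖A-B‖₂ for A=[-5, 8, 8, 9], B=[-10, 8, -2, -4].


d = √((-5+ 10)² + (8-8)² + (8+ 2)² + (9+ 4)²)
  = √(25 + 0 + 100 + 169)
  = √294 = 17.1464

17.1464


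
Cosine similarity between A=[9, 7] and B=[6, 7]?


A·B = 9·6 + 7·7 = 103
‖A‖ = √130 = 11.4018, ‖B‖ = √85 = 9.2195
cos = 103/(√130·√85) = 103/√11050 = 0.9798

0.9798


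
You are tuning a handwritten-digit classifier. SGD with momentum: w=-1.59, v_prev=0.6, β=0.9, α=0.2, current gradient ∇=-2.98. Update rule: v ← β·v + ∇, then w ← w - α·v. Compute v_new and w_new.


v_new = 0.9·0.6 - 2.98 = 0.54 - 2.98 = -2.44
w_new = -1.59 - 0.2·-2.44 = -1.59 + 0.488 = -1.102

v_new=-2.44, w_new=-1.102


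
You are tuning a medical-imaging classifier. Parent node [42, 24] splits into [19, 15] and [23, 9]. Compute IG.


Parent = [42, 24], H_parent = 0.9457
H_left = 0.99 (n=34), H_right = 0.8571 (n=32)
H_children = (34/66)·0.99 + (32/66)·0.8571 = 0.9256
IG = 0.9457 - 0.9256 = 0.0201

0.0201


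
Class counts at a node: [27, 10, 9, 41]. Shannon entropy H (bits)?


Probabilities: [27/87, 10/87, 9/87, 41/87] ≈ [0.3103, 0.1149, 0.1034, 0.4713]
H = -((27/87)·log₂(27/87) + (10/87)·log₂(10/87) + (9/87)·log₂(9/87) + (41/87)·log₂(41/87))
  = 1.7327 bits

1.7327 bits


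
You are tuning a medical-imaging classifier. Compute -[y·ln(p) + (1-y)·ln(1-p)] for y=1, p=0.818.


BCE = -[y·ln(p) + (1-y)·ln(1-p)]
= -1·ln(0.818) - 0
= -ln(0.818) = 0.2009

0.2009


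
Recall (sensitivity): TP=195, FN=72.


Recall = TP/(TP+FN)
= 195/(195+72)
= 195/267 = 73.03%

73.03%


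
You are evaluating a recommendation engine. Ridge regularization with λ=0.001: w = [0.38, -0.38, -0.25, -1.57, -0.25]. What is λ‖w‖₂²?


‖w‖₂² = (0.38)² + (-0.38)² + (-0.25)² + (-1.57)² + (-0.25)²
     = 0.1444 + 0.1444 + 0.0625 + 2.4649 + 0.0625
     = 2.8787
λ·‖w‖₂² = 0.001·2.8787 = 0.002879

0.002879


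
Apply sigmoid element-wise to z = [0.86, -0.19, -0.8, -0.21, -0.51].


σ(0.86) = 1/(1+e^-0.86) = 0.7027
σ(-0.19) = 1/(1+e^0.19) = 0.4526
σ(-0.8) = 1/(1+e^0.8) = 0.31
σ(-0.21) = 1/(1+e^0.21) = 0.4477
σ(-0.51) = 1/(1+e^0.51) = 0.3752
result = [0.7027, 0.4526, 0.31, 0.4477, 0.3752]

[0.7027, 0.4526, 0.31, 0.4477, 0.3752]


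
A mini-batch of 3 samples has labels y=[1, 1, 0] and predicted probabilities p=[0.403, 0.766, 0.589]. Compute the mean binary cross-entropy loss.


L[0] = -ln(0.403) = 0.9088
L[1] = -ln(0.766) = 0.2666
L[2] = -ln(1-0.589) = -ln(0.411) = 0.8892
mean = (0.9088 + 0.2666 + 0.8892)/3 = 0.6882

0.6882


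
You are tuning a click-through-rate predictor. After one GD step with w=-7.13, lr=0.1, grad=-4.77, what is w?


w_new = w - α·∇
= -7.13 - 0.1·-4.77
= -7.13 + 0.477
= -6.653

-6.653


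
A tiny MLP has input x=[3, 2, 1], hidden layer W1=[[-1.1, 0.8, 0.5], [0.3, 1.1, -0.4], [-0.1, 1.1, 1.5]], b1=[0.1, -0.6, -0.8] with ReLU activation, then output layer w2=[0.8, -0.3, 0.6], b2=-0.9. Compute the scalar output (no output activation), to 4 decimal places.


z1[0] = (-1.1)·(3) + (0.8)·(2) + (0.5)·(1) + 0.1 = -1.1
z1[1] = (0.3)·(3) + (1.1)·(2) + (-0.4)·(1) - 0.6 = 2.1
z1[2] = (-0.1)·(3) + (1.1)·(2) + (1.5)·(1) - 0.8 = 2.6
h = ReLU(z1) = [0.0, 2.1, 2.6]
output = (0.8)·(0.0) + (-0.3)·(2.1) + (0.6)·(2.6) - 0.9 = 0.03

0.03


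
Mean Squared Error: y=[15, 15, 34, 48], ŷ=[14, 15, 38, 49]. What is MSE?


Squared errors: (15-14)²=1, (15-15)²=0, (34-38)²=16, (48-49)²=1
Sum = 18
MSE = 18/4 = 9/2

9/2


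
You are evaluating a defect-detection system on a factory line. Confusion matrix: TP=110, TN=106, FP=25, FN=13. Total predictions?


Total = TP + TN + FP + FN
= 110 + 106 + 25 + 13
= 254
(Predicted positive: 135, predicted negative: 119)

254


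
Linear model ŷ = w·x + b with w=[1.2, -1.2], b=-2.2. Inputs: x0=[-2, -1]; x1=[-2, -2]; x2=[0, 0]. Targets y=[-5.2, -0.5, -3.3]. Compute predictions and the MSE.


ŷ0 = (1.2)·(-2) + (-1.2)·(-1) - 2.2 = -3.4
ŷ1 = (1.2)·(-2) + (-1.2)·(-2) - 2.2 = -2.2
ŷ2 = (1.2)·(0) + (-1.2)·(0) - 2.2 = -2.2
errors² = [3.24, 2.89, 1.21]
MSE = 7.3400/3 = 2.4467

2.4467


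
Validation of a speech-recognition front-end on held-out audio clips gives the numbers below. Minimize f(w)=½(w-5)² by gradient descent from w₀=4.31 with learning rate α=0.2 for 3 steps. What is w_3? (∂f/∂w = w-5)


step 1: grad = 4.31-5 = -0.69; w = 4.31 - 0.2·(-0.69) = 4.448
step 2: grad = 4.448-5 = -0.552; w = 4.448 - 0.2·(-0.552) = 4.5584
step 3: grad = 4.5584-5 = -0.4416; w = 4.5584 - 0.2·(-0.4416) = 4.64672

4.64672


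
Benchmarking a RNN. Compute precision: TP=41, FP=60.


Precision = TP/(TP+FP)
= 41/(41+60)
= 41/101 = 40.59%

40.59%


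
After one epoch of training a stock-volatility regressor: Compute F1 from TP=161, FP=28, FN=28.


Precision = 161/189 = 0.8519
Recall = 161/189 = 0.8519
F1 = 2·P·R/(P+R) = 2·TP/(2·TP+FP+FN) = 322/(322+28+28) = 322/378 = 0.8519

0.8519


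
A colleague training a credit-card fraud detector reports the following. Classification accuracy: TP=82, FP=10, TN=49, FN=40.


Accuracy = (TP+TN)/(TP+TN+FP+FN)
= (82+49)/(181)
= 131/181 = 72.38%

72.38%


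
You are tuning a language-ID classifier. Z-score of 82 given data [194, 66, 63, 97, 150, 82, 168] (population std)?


μ = 117.1429, σ = 48.9327
z = (82 - 117.1429)/48.9327 = -0.7182

-0.7182


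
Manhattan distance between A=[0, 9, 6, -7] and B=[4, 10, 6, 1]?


d = |0-4| + |9-10| + |6-6| + |-7-1|
  = 4 + 1 + 0 + 8
  = 13

13


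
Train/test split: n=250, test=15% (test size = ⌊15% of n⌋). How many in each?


Test = ⌊250·15/100⌋ = 37
Train = 250 - 37 = 213

Train: 213, Test: 37


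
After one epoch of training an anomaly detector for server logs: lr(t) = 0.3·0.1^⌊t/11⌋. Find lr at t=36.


n_drops = ⌊36/11⌋ = 3
lr = 0.3·0.1^3 = 0.3·0.001 = 0.0003

0.0003


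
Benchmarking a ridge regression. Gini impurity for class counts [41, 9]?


Probabilities: [41/50, 9/50] ≈ [0.82, 0.18]
Σpᵢ² = (1681 + 81)/50² = 1762/2500
Gini = 1 - Σpᵢ² = 1 - 1762/2500 = 0.2952

0.2952


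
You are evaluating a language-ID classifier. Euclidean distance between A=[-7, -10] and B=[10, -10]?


d = √((-7-10)² + (-10+ 10)²)
  = √(289 + 0)
  = √289 = 17.0

17.0


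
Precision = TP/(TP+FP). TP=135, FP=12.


Precision = TP/(TP+FP)
= 135/(135+12)
= 135/147 = 91.84%

91.84%


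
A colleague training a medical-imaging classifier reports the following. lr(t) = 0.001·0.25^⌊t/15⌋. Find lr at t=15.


n_drops = ⌊15/15⌋ = 1
lr = 0.001·0.25^1 = 0.001·0.25 = 0.00025

0.00025


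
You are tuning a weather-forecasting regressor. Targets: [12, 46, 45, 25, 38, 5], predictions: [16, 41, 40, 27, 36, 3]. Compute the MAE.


Absolute errors: |12-16|=4, |46-41|=5, |45-40|=5, |25-27|=2, |38-36|=2, |5-3|=2
Sum = 20
MAE = 20/6 = 10/3

10/3


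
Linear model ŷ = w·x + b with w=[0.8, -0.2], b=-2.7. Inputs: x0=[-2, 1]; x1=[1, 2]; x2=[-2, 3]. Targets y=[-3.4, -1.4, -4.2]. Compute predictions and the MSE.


ŷ0 = (0.8)·(-2) + (-0.2)·(1) - 2.7 = -4.5
ŷ1 = (0.8)·(1) + (-0.2)·(2) - 2.7 = -2.3
ŷ2 = (0.8)·(-2) + (-0.2)·(3) - 2.7 = -4.9
errors² = [1.21, 0.81, 0.49]
MSE = 2.5100/3 = 0.8367

0.8367


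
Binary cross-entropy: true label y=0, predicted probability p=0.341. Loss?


BCE = -[y·ln(p) + (1-y)·ln(1-p)]
= -0 - 1·ln(1-0.341)
= -ln(0.659) = 0.417

0.417


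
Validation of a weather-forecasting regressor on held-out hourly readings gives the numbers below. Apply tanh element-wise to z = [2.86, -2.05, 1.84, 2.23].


tanh(2.86) = 0.9935
tanh(-2.05) = -0.9674
tanh(1.84) = 0.9508
tanh(2.23) = 0.9771
result = [0.9935, -0.9674, 0.9508, 0.9771]

[0.9935, -0.9674, 0.9508, 0.9771]


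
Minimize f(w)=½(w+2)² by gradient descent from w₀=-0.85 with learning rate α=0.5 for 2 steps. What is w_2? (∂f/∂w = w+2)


step 1: grad = -0.85+2 = 1.15; w = -0.85 - 0.5·(1.15) = -1.425
step 2: grad = -1.425+2 = 0.575; w = -1.425 - 0.5·(0.575) = -1.7125

-1.7125


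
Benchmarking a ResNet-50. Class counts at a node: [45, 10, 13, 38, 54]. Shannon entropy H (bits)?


Probabilities: [45/160, 10/160, 13/160, 38/160, 54/160] ≈ [0.2812, 0.0625, 0.0813, 0.2375, 0.3375]
H = -((45/160)·log₂(45/160) + (10/160)·log₂(10/160) + (13/160)·log₂(13/160) + (38/160)·log₂(38/160) + (54/160)·log₂(54/160))
  = 2.0804 bits

2.0804 bits


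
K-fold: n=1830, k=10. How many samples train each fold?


Fold size = 1830/10 = 183
Training per fold = 1830 - 183 = 1647

1647


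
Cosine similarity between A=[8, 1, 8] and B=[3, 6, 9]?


A·B = 8·3 + 1·6 + 8·9 = 102
‖A‖ = √129 = 11.3578, ‖B‖ = √126 = 11.225
cos = 102/(√129·√126) = 102/√16254 = 0.8001

0.8001


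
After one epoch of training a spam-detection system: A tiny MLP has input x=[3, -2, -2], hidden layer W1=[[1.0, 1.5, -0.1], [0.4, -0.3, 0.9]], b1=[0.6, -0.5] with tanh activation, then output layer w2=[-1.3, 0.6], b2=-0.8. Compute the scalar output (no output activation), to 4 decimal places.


z1[0] = (1.0)·(3) + (1.5)·(-2) + (-0.1)·(-2) + 0.6 = 0.8
z1[1] = (0.4)·(3) + (-0.3)·(-2) + (0.9)·(-2) - 0.5 = -0.5
h = tanh(z1) = [0.664, -0.4621]
output = (-1.3)·(0.664) + (0.6)·(-0.4621) - 0.8 = -1.9405

-1.9405


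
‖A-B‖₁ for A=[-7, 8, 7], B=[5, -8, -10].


d = |-7-5| + |8+ 8| + |7+ 10|
  = 12 + 16 + 17
  = 45

45


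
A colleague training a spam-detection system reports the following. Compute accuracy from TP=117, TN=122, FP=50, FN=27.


Accuracy = (TP+TN)/(TP+TN+FP+FN)
= (117+122)/(316)
= 239/316 = 75.63%

75.63%


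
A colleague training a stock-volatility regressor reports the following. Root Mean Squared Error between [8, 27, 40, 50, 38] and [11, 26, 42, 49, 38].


MSE = 15/5 = 3
RMSE = √(15/5) = 1.7321

1.7321


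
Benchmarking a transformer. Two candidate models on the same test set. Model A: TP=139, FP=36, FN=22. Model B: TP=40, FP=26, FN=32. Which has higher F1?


Model A: P=139/175=0.7943, R=139/161=0.8634, F1=2PR/(P+R)=2TP/(2TP+FP+FN)=278/336=0.8274
Model B: P=40/66=0.6061, R=40/72=0.5556, F1=2PR/(P+R)=2TP/(2TP+FP+FN)=80/138=0.5797
0.8274 > 0.5797 → Model A

Model A


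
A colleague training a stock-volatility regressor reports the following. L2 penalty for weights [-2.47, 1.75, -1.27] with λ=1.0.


‖w‖₂² = (-2.47)² + (1.75)² + (-1.27)²
     = 6.1009 + 3.0625 + 1.6129
     = 10.7763
λ·‖w‖₂² = 1.0·10.7763 = 10.7763

10.7763


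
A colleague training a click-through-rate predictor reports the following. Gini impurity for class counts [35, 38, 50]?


Probabilities: [35/123, 38/123, 50/123] ≈ [0.2846, 0.3089, 0.4065]
Σpᵢ² = (1225 + 1444 + 2500)/123² = 5169/15129
Gini = 1 - Σpᵢ² = 1 - 5169/15129 = 0.6583

0.6583


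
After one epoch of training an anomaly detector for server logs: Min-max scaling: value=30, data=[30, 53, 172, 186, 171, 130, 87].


min=30, max=186
(30-30)/(186-30) = 0/156 = 0.0

0.0


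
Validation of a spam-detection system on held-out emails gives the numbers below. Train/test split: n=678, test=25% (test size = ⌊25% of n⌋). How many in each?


Test = ⌊678·25/100⌋ = 169
Train = 678 - 169 = 509

Train: 509, Test: 169


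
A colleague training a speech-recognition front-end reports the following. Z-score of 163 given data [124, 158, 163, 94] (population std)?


μ = 134.75, σ = 27.905
z = (163 - 134.75)/27.905 = 1.0124

1.0124


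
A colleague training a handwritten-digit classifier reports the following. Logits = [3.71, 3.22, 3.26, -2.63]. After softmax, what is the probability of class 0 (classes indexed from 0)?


Exponentials: e^3.71=40.8538, e^3.22=25.0281, e^3.26=26.0495, e^-2.63=0.0721
Sum = 92.0035
Softmax = [0.444, 0.272, 0.2831, 0.0008]
p[0] = 40.8538/92.0035 = 0.444

0.444


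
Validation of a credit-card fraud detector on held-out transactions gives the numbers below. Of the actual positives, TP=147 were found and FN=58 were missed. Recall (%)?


Recall = TP/(TP+FN)
= 147/(147+58)
= 147/205 = 71.71%

71.71%


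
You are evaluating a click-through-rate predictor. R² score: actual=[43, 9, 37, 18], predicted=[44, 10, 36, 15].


ȳ = 26.75
SS_res = Σ(y-ŷ)² = 12
SS_tot = Σ(y-ȳ)² = 760.75
R² = 1 - SS_res/SS_tot = 1 - 0.0158 = 0.9842

0.9842


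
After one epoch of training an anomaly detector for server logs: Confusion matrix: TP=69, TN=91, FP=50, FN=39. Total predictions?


Total = TP + TN + FP + FN
= 69 + 91 + 50 + 39
= 249
(Predicted positive: 119, predicted negative: 130)

249


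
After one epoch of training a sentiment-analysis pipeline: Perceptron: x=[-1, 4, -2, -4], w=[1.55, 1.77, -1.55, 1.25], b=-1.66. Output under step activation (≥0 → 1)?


z = (-1)·(1.55) + (4)·(1.77) + (-2)·(-1.55) + (-4)·(1.25) - 1.66
  = 1.97
step(z) = 1 (z≥0)

1


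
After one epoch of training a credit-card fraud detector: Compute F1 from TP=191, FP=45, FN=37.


Precision = 191/236 = 0.8093
Recall = 191/228 = 0.8377
F1 = 2·P·R/(P+R) = 2·TP/(2·TP+FP+FN) = 382/(382+45+37) = 382/464 = 0.8233

0.8233


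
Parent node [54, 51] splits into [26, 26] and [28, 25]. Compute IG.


Parent = [54, 51], H_parent = 0.9994
H_left = 1 (n=52), H_right = 0.9977 (n=53)
H_children = (52/105)·1 + (53/105)·0.9977 = 0.9988
IG = 0.9994 - 0.9988 = 0.0006

0.0006


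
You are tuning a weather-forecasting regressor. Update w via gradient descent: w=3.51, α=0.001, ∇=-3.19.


w_new = w - α·∇
= 3.51 - 0.001·-3.19
= 3.51 + 0.00319
= 3.51319

3.51319


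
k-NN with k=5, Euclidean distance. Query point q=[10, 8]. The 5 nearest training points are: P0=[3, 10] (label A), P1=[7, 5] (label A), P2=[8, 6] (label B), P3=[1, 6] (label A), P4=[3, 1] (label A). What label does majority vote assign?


d(q,P0) = 7.2801  (label A)
d(q,P1) = 4.2426  (label A)
d(q,P2) = 2.8284  (label B)
d(q,P3) = 9.2195  (label A)
d(q,P4) = 9.8995  (label A)
Votes: A=4, B=1
Majority → A

A


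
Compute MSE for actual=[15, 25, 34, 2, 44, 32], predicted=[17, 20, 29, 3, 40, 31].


Squared errors: (15-17)²=4, (25-20)²=25, (34-29)²=25, (2-3)²=1, (44-40)²=16, (32-31)²=1
Sum = 72
MSE = 72/6 = 12

12


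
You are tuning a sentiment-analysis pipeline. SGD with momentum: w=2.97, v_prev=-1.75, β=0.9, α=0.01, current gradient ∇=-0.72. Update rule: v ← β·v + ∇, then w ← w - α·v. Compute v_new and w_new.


v_new = 0.9·-1.75 - 0.72 = -1.575 - 0.72 = -2.295
w_new = 2.97 - 0.01·-2.295 = 2.97 + 0.02295 = 2.99295

v_new=-2.295, w_new=2.99295


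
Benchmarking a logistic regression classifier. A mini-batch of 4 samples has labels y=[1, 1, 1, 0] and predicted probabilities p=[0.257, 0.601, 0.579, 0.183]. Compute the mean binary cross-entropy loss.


L[0] = -ln(0.257) = 1.3587
L[1] = -ln(0.601) = 0.5092
L[2] = -ln(0.579) = 0.5465
L[3] = -ln(1-0.183) = -ln(0.817) = 0.2021
mean = (1.3587 + 0.5092 + 0.5465 + 0.2021)/4 = 0.6541

0.6541


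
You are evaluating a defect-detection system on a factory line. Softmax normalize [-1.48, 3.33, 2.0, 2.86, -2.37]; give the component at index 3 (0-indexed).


Exponentials: e^-1.48=0.2276, e^3.33=27.9383, e^2.0=7.3891, e^2.86=17.4615, e^-2.37=0.0935
Sum = 53.11
Softmax = [0.0043, 0.526, 0.1391, 0.3288, 0.0018]
p[3] = 17.4615/53.11 = 0.3288

0.3288


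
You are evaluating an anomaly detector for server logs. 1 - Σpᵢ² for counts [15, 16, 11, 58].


Probabilities: [15/100, 16/100, 11/100, 58/100] ≈ [0.15, 0.16, 0.11, 0.58]
Σpᵢ² = (225 + 256 + 121 + 3364)/100² = 3966/10000
Gini = 1 - Σpᵢ² = 1 - 3966/10000 = 0.6034

0.6034


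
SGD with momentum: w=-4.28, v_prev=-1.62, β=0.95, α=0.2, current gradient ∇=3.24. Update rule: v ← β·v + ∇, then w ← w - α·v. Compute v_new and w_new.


v_new = 0.95·-1.62 + 3.24 = -1.539 + 3.24 = 1.701
w_new = -4.28 - 0.2·1.701 = -4.28 - 0.3402 = -4.6202

v_new=1.701, w_new=-4.6202


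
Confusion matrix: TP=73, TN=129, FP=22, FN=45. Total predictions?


Total = TP + TN + FP + FN
= 73 + 129 + 22 + 45
= 269
(Predicted positive: 95, predicted negative: 174)

269


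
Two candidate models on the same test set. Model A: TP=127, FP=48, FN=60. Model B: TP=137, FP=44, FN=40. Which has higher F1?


Model A: P=127/175=0.7257, R=127/187=0.6791, F1=2PR/(P+R)=2TP/(2TP+FP+FN)=254/362=0.7017
Model B: P=137/181=0.7569, R=137/177=0.774, F1=2PR/(P+R)=2TP/(2TP+FP+FN)=274/358=0.7654
0.7017 < 0.7654 → Model B

Model B


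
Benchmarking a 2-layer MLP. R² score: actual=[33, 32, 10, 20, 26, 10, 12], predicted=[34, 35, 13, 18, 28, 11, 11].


ȳ = 20.4286
SS_res = Σ(y-ŷ)² = 29
SS_tot = Σ(y-ȳ)² = 611.71
R² = 1 - SS_res/SS_tot = 1 - 0.0474 = 0.9526

0.9526


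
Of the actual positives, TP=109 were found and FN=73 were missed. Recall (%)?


Recall = TP/(TP+FN)
= 109/(109+73)
= 109/182 = 59.89%

59.89%


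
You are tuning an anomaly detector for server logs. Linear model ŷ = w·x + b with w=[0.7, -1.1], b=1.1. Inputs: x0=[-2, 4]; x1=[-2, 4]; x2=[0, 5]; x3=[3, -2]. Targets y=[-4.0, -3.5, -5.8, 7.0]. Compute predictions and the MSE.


ŷ0 = (0.7)·(-2) + (-1.1)·(4) + 1.1 = -4.7
ŷ1 = (0.7)·(-2) + (-1.1)·(4) + 1.1 = -4.7
ŷ2 = (0.7)·(0) + (-1.1)·(5) + 1.1 = -4.4
ŷ3 = (0.7)·(3) + (-1.1)·(-2) + 1.1 = 5.4
errors² = [0.49, 1.44, 1.96, 2.56]
MSE = 6.4500/4 = 1.6125

1.6125


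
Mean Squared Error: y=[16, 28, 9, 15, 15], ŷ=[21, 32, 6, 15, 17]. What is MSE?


Squared errors: (16-21)²=25, (28-32)²=16, (9-6)²=9, (15-15)²=0, (15-17)²=4
Sum = 54
MSE = 54/5 = 54/5

54/5


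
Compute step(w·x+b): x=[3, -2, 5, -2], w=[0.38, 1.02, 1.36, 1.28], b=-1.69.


z = (3)·(0.38) + (-2)·(1.02) + (5)·(1.36) + (-2)·(1.28) - 1.69
  = 1.65
step(z) = 1 (z≥0)

1


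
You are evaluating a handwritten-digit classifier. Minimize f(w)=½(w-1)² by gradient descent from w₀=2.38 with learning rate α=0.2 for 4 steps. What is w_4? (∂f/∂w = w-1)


step 1: grad = 2.38-1 = 1.38; w = 2.38 - 0.2·(1.38) = 2.104
step 2: grad = 2.104-1 = 1.104; w = 2.104 - 0.2·(1.104) = 1.8832
step 3: grad = 1.8832-1 = 0.8832; w = 1.8832 - 0.2·(0.8832) = 1.70656
step 4: grad = 1.70656-1 = 0.70656; w = 1.70656 - 0.2·(0.70656) = 1.565248

1.565248


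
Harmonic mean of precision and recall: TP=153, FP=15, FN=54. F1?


Precision = 153/168 = 0.9107
Recall = 153/207 = 0.7391
F1 = 2·P·R/(P+R) = 2·TP/(2·TP+FP+FN) = 306/(306+15+54) = 306/375 = 0.816

0.816


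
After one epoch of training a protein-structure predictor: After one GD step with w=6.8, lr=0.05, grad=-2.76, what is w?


w_new = w - α·∇
= 6.8 - 0.05·-2.76
= 6.8 + 0.138
= 6.938

6.938


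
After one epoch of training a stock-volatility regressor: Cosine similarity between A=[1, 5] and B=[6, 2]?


A·B = 1·6 + 5·2 = 16
‖A‖ = √26 = 5.099, ‖B‖ = √40 = 6.3246
cos = 16/(√26·√40) = 16/√1040 = 0.4961

0.4961


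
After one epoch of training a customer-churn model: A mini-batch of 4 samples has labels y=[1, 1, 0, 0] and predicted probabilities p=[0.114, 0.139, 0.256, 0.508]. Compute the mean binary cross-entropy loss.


L[0] = -ln(0.114) = 2.1716
L[1] = -ln(0.139) = 1.9733
L[2] = -ln(1-0.256) = -ln(0.744) = 0.2957
L[3] = -ln(1-0.508) = -ln(0.492) = 0.7093
mean = (2.1716 + 1.9733 + 0.2957 + 0.7093)/4 = 1.2875

1.2875


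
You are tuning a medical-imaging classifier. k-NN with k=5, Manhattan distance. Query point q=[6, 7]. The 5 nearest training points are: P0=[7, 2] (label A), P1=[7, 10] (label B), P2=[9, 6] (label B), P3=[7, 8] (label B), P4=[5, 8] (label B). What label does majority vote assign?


d(q,P0) = 6  (label A)
d(q,P1) = 4  (label B)
d(q,P2) = 4  (label B)
d(q,P3) = 2  (label B)
d(q,P4) = 2  (label B)
Votes: A=1, B=4
Majority → B

B


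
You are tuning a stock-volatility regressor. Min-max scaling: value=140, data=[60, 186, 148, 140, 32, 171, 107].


min=32, max=186
(140-32)/(186-32) = 108/154 = 0.7013

0.7013


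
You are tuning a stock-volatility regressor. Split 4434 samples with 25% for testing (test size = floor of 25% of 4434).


Test = ⌊4434·25/100⌋ = 1108
Train = 4434 - 1108 = 3326

Train: 3326, Test: 1108


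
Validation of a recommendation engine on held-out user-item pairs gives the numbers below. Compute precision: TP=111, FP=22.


Precision = TP/(TP+FP)
= 111/(111+22)
= 111/133 = 83.46%

83.46%


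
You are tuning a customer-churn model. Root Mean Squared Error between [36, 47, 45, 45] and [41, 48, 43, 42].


MSE = 39/4 = 9.75
RMSE = √(39/4) = 3.1225

3.1225


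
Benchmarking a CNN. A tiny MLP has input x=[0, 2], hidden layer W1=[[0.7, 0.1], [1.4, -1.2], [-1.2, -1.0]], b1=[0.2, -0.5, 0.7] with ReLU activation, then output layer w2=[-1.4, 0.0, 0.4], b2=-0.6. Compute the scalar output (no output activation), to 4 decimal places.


z1[0] = (0.7)·(0) + (0.1)·(2) + 0.2 = 0.4
z1[1] = (1.4)·(0) + (-1.2)·(2) - 0.5 = -2.9
z1[2] = (-1.2)·(0) + (-1.0)·(2) + 0.7 = -1.3
h = ReLU(z1) = [0.4, 0.0, 0.0]
output = (-1.4)·(0.4) + (0.0)·(0.0) + (0.4)·(0.0) - 0.6 = -1.16

-1.16


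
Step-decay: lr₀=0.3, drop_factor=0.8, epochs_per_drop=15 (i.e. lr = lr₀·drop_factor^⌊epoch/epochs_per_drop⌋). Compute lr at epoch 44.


n_drops = ⌊44/15⌋ = 2
lr = 0.3·0.8^2 = 0.3·0.64 = 0.192

0.192


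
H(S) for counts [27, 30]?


Probabilities: [27/57, 30/57] ≈ [0.4737, 0.5263]
H = -((27/57)·log₂(27/57) + (30/57)·log₂(30/57))
  = 0.998 bits

0.998 bits


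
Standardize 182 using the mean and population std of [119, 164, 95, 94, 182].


μ = 130.8, σ = 36.0522
z = (182 - 130.8)/36.0522 = 1.4202

1.4202


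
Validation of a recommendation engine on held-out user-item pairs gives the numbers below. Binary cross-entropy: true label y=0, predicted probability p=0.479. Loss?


BCE = -[y·ln(p) + (1-y)·ln(1-p)]
= -0 - 1·ln(1-0.479)
= -ln(0.521) = 0.652

0.652


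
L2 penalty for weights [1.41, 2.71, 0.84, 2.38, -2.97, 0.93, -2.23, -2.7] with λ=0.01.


‖w‖₂² = (1.41)² + (2.71)² + (0.84)² + (2.38)² + (-2.97)² + (0.93)² + (-2.23)² + (-2.7)²
     = 1.9881 + 7.3441 + 0.7056 + 5.6644 + 8.8209 + 0.8649 + 4.9729 + 7.29
     = 37.6509
λ·‖w‖₂² = 0.01·37.6509 = 0.376509

0.376509


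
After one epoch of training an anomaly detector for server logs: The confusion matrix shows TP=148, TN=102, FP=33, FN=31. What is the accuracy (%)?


Accuracy = (TP+TN)/(TP+TN+FP+FN)
= (148+102)/(314)
= 250/314 = 79.62%

79.62%


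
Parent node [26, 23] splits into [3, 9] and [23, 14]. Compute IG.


Parent = [26, 23], H_parent = 0.9973
H_left = 0.8113 (n=12), H_right = 0.9569 (n=37)
H_children = (12/49)·0.8113 + (37/49)·0.9569 = 0.9212
IG = 0.9973 - 0.9212 = 0.0761

0.0761


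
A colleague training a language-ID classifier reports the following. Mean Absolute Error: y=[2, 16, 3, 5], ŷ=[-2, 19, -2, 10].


Absolute errors: |2+ 2|=4, |16-19|=3, |3+ 2|=5, |5-10|=5
Sum = 17
MAE = 17/4 = 17/4

17/4


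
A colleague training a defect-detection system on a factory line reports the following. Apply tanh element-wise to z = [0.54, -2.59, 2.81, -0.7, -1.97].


tanh(0.54) = 0.493
tanh(-2.59) = -0.9888
tanh(2.81) = 0.9928
tanh(-0.7) = -0.6044
tanh(-1.97) = -0.9618
result = [0.493, -0.9888, 0.9928, -0.6044, -0.9618]

[0.493, -0.9888, 0.9928, -0.6044, -0.9618]


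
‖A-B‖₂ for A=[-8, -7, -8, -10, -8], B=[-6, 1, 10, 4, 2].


d = √((-8+ 6)² + (-7-1)² + (-8-10)² + (-10-4)² + (-8-2)²)
  = √(4 + 64 + 324 + 196 + 100)
  = √688 = 26.2298

26.2298


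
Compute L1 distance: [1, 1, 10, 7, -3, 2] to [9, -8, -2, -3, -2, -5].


d = |1-9| + |1+ 8| + |10+ 2| + |7+ 3| + |-3+ 2| + |2+ 5|
  = 8 + 9 + 12 + 10 + 1 + 7
  = 47

47


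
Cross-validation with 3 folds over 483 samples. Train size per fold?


Fold size = 483/3 = 161
Training per fold = 483 - 161 = 322

322


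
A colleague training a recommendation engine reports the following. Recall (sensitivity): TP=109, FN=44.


Recall = TP/(TP+FN)
= 109/(109+44)
= 109/153 = 71.24%

71.24%


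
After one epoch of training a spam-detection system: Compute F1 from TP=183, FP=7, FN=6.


Precision = 183/190 = 0.9632
Recall = 183/189 = 0.9683
F1 = 2·P·R/(P+R) = 2·TP/(2·TP+FP+FN) = 366/(366+7+6) = 366/379 = 0.9657

0.9657


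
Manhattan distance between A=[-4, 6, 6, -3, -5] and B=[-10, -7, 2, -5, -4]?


d = |-4+ 10| + |6+ 7| + |6-2| + |-3+ 5| + |-5+ 4|
  = 6 + 13 + 4 + 2 + 1
  = 26

26


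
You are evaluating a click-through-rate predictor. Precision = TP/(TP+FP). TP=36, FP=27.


Precision = TP/(TP+FP)
= 36/(36+27)
= 36/63 = 57.14%

57.14%


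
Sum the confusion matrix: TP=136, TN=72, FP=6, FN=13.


Total = TP + TN + FP + FN
= 136 + 72 + 6 + 13
= 227
(Predicted positive: 142, predicted negative: 85)

227


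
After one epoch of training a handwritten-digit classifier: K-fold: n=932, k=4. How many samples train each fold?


Fold size = 932/4 = 233
Training per fold = 932 - 233 = 699

699


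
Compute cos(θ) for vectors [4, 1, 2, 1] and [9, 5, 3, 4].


A·B = 4·9 + 1·5 + 2·3 + 1·4 = 51
‖A‖ = √22 = 4.6904, ‖B‖ = √131 = 11.4455
cos = 51/(√22·√131) = 51/√2882 = 0.95

0.95


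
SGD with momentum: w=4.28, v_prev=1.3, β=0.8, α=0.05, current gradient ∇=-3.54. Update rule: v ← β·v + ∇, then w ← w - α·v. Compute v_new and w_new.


v_new = 0.8·1.3 - 3.54 = 1.04 - 3.54 = -2.5
w_new = 4.28 - 0.05·-2.5 = 4.28 + 0.125 = 4.405

v_new=-2.5, w_new=4.405


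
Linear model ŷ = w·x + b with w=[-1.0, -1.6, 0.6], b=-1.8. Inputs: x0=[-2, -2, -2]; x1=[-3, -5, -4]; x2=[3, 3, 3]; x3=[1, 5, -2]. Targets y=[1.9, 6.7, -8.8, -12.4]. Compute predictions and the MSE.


ŷ0 = (-1.0)·(-2) + (-1.6)·(-2) + (0.6)·(-2) - 1.8 = 2.2
ŷ1 = (-1.0)·(-3) + (-1.6)·(-5) + (0.6)·(-4) - 1.8 = 6.8
ŷ2 = (-1.0)·(3) + (-1.6)·(3) + (0.6)·(3) - 1.8 = -7.8
ŷ3 = (-1.0)·(1) + (-1.6)·(5) + (0.6)·(-2) - 1.8 = -12.0
errors² = [0.09, 0.01, 1.0, 0.16]
MSE = 1.2600/4 = 0.315

0.315


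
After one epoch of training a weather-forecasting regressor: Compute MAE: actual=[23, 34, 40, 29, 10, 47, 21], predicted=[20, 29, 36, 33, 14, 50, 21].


Absolute errors: |23-20|=3, |34-29|=5, |40-36|=4, |29-33|=4, |10-14|=4, |47-50|=3, |21-21|=0
Sum = 23
MAE = 23/7 = 23/7

23/7


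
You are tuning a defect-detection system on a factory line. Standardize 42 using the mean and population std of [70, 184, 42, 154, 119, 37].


μ = 101, σ = 55.6177
z = (42 - 101)/55.6177 = -1.0608

-1.0608


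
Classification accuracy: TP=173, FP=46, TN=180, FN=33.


Accuracy = (TP+TN)/(TP+TN+FP+FN)
= (173+180)/(432)
= 353/432 = 81.71%

81.71%


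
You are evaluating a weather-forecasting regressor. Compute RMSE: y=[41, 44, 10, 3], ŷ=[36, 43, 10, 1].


MSE = 30/4 = 7.5
RMSE = √(30/4) = 2.7386

2.7386


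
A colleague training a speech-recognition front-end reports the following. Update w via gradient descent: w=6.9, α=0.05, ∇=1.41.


w_new = w - α·∇
= 6.9 - 0.05·1.41
= 6.9 - 0.0705
= 6.8295

6.8295


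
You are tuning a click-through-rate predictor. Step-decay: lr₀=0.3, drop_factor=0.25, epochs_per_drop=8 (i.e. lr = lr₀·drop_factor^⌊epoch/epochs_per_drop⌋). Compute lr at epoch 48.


n_drops = ⌊48/8⌋ = 6
lr = 0.3·0.25^6 = 0.3·0.000244140625 = 0.0000732421875

0.0000732421875


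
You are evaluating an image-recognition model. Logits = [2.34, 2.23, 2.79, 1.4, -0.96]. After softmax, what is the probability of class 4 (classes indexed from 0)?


Exponentials: e^2.34=10.3812, e^2.23=9.2999, e^2.79=16.281, e^1.4=4.0552, e^-0.96=0.3829
Sum = 40.4002
Softmax = [0.257, 0.2302, 0.403, 0.1004, 0.0095]
p[4] = 0.3829/40.4002 = 0.0095

0.0095


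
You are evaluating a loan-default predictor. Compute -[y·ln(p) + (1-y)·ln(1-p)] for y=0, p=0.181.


BCE = -[y·ln(p) + (1-y)·ln(1-p)]
= -0 - 1·ln(1-0.181)
= -ln(0.819) = 0.1997

0.1997


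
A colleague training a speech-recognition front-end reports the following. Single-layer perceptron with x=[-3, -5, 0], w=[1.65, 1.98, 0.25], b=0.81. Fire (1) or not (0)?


z = (-3)·(1.65) + (-5)·(1.98) + (0)·(0.25) + 0.81
  = -14.04
step(z) = 0 (z<0)

0


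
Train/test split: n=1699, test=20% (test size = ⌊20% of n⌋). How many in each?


Test = ⌊1699·20/100⌋ = 339
Train = 1699 - 339 = 1360

Train: 1360, Test: 339


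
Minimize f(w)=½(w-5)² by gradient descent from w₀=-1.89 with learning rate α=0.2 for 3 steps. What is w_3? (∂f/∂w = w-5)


step 1: grad = -1.89-5 = -6.89; w = -1.89 - 0.2·(-6.89) = -0.512
step 2: grad = -0.512-5 = -5.512; w = -0.512 - 0.2·(-5.512) = 0.5904
step 3: grad = 0.5904-5 = -4.4096; w = 0.5904 - 0.2·(-4.4096) = 1.47232

1.47232


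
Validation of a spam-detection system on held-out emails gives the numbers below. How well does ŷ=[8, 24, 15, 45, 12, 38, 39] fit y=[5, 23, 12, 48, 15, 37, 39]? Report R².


ȳ = 25.5714
SS_res = Σ(y-ŷ)² = 38
SS_tot = Σ(y-ȳ)² = 1539.71
R² = 1 - SS_res/SS_tot = 1 - 0.0247 = 0.9753

0.9753


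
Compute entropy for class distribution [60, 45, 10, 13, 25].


Probabilities: [60/153, 45/153, 10/153, 13/153, 25/153] ≈ [0.3922, 0.2941, 0.0654, 0.085, 0.1634]
H = -((60/153)·log₂(60/153) + (45/153)·log₂(45/153) + (10/153)·log₂(10/153) + (13/153)·log₂(13/153) + (25/153)·log₂(25/153))
  = 2.0354 bits

2.0354 bits


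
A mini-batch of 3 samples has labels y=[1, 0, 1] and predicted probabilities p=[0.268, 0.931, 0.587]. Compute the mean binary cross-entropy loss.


L[0] = -ln(0.268) = 1.3168
L[1] = -ln(1-0.931) = -ln(0.069) = 2.6736
L[2] = -ln(0.587) = 0.5327
mean = (1.3168 + 2.6736 + 0.5327)/3 = 1.5077

1.5077


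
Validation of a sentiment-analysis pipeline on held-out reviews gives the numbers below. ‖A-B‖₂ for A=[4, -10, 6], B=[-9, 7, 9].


d = √((4+ 9)² + (-10-7)² + (6-9)²)
  = √(169 + 289 + 9)
  = √467 = 21.6102

21.6102


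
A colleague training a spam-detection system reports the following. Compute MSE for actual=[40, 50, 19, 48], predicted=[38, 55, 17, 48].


Squared errors: (40-38)²=4, (50-55)²=25, (19-17)²=4, (48-48)²=0
Sum = 33
MSE = 33/4 = 33/4

33/4


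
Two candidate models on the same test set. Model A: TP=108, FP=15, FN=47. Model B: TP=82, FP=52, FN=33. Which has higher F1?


Model A: P=108/123=0.878, R=108/155=0.6968, F1=2PR/(P+R)=2TP/(2TP+FP+FN)=216/278=0.777
Model B: P=82/134=0.6119, R=82/115=0.713, F1=2PR/(P+R)=2TP/(2TP+FP+FN)=164/249=0.6586
0.777 > 0.6586 → Model A

Model A


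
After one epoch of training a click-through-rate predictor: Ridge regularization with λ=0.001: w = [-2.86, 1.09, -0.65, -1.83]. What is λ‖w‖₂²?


‖w‖₂² = (-2.86)² + (1.09)² + (-0.65)² + (-1.83)²
     = 8.1796 + 1.1881 + 0.4225 + 3.3489
     = 13.1391
λ·‖w‖₂² = 0.001·13.1391 = 0.013139

0.013139


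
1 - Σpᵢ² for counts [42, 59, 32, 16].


Probabilities: [42/149, 59/149, 32/149, 16/149] ≈ [0.2819, 0.396, 0.2148, 0.1074]
Σpᵢ² = (1764 + 3481 + 1024 + 256)/149² = 6525/22201
Gini = 1 - Σpᵢ² = 1 - 6525/22201 = 0.7061

0.7061


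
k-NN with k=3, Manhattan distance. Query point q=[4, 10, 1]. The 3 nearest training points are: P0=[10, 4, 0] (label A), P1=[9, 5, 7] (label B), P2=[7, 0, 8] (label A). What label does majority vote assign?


d(q,P0) = 13  (label A)
d(q,P1) = 16  (label B)
d(q,P2) = 20  (label A)
Votes: A=2, B=1
Majority → A

A


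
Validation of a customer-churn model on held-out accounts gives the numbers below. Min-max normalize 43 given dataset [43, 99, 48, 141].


min=43, max=141
(43-43)/(141-43) = 0/98 = 0.0

0.0


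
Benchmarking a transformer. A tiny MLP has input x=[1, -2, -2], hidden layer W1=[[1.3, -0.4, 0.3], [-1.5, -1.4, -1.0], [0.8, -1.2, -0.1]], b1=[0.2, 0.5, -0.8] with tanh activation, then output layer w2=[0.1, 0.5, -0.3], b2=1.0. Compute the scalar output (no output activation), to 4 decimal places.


z1[0] = (1.3)·(1) + (-0.4)·(-2) + (0.3)·(-2) + 0.2 = 1.7
z1[1] = (-1.5)·(1) + (-1.4)·(-2) + (-1.0)·(-2) + 0.5 = 3.8
z1[2] = (0.8)·(1) + (-1.2)·(-2) + (-0.1)·(-2) - 0.8 = 2.6
h = tanh(z1) = [0.9354, 0.999, 0.989]
output = (0.1)·(0.9354) + (0.5)·(0.999) + (-0.3)·(0.989) + 1.0 = 1.2963

1.2963


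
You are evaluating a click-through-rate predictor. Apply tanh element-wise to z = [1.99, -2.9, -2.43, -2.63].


tanh(1.99) = 0.9633
tanh(-2.9) = -0.994
tanh(-2.43) = -0.9846
tanh(-2.63) = -0.9897
result = [0.9633, -0.994, -0.9846, -0.9897]

[0.9633, -0.994, -0.9846, -0.9897]


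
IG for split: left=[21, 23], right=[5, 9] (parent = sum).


Parent = [26, 32], H_parent = 0.9923
H_left = 0.9985 (n=44), H_right = 0.9403 (n=14)
H_children = (44/58)·0.9985 + (14/58)·0.9403 = 0.9845
IG = 0.9923 - 0.9845 = 0.0078

0.0078


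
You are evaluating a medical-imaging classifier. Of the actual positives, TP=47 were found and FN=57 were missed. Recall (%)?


Recall = TP/(TP+FN)
= 47/(47+57)
= 47/104 = 45.19%

45.19%


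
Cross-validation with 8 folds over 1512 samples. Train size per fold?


Fold size = 1512/8 = 189
Training per fold = 1512 - 189 = 1323

1323


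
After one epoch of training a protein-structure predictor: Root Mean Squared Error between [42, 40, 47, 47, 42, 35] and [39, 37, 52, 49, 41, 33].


MSE = 52/6 = 8.6667
RMSE = √(52/6) = 2.9439

2.9439


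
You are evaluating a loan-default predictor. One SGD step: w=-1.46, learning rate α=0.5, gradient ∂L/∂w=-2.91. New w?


w_new = w - α·∇
= -1.46 - 0.5·-2.91
= -1.46 + 1.455
= -0.005

-0.005


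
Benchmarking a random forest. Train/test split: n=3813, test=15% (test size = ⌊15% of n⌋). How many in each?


Test = ⌊3813·15/100⌋ = 571
Train = 3813 - 571 = 3242

Train: 3242, Test: 571


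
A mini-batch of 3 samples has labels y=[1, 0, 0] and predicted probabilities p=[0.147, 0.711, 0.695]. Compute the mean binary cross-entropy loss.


L[0] = -ln(0.147) = 1.9173
L[1] = -ln(1-0.711) = -ln(0.289) = 1.2413
L[2] = -ln(1-0.695) = -ln(0.305) = 1.1874
mean = (1.9173 + 1.2413 + 1.1874)/3 = 1.4487

1.4487


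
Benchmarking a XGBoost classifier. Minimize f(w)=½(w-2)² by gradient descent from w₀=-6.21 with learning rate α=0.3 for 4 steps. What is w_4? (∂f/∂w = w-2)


step 1: grad = -6.21-2 = -8.21; w = -6.21 - 0.3·(-8.21) = -3.747
step 2: grad = -3.747-2 = -5.747; w = -3.747 - 0.3·(-5.747) = -2.0229
step 3: grad = -2.0229-2 = -4.0229; w = -2.0229 - 0.3·(-4.0229) = -0.81603
step 4: grad = -0.81603-2 = -2.81603; w = -0.81603 - 0.3·(-2.81603) = 0.028779

0.028779


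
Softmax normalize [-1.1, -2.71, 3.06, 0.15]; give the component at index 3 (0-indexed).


Exponentials: e^-1.1=0.3329, e^-2.71=0.0665, e^3.06=21.3276, e^0.15=1.1618
Sum = 22.8888
Softmax = [0.0145, 0.0029, 0.9318, 0.0508]
p[3] = 1.1618/22.8888 = 0.0508

0.0508


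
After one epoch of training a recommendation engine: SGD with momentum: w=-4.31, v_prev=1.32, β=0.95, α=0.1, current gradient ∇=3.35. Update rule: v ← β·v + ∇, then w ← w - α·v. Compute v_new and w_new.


v_new = 0.95·1.32 + 3.35 = 1.254 + 3.35 = 4.604
w_new = -4.31 - 0.1·4.604 = -4.31 - 0.4604 = -4.7704

v_new=4.604, w_new=-4.7704


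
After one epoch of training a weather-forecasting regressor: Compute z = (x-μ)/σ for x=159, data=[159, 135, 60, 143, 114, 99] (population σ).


μ = 118.3333, σ = 32.4944
z = (159 - 118.3333)/32.4944 = 1.2515

1.2515


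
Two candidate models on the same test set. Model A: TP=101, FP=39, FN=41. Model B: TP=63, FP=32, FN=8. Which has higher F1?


Model A: P=101/140=0.7214, R=101/142=0.7113, F1=2PR/(P+R)=2TP/(2TP+FP+FN)=202/282=0.7163
Model B: P=63/95=0.6632, R=63/71=0.8873, F1=2PR/(P+R)=2TP/(2TP+FP+FN)=126/166=0.759
0.7163 < 0.759 → Model B

Model B


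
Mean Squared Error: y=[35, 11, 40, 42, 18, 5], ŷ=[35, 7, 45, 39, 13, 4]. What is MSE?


Squared errors: (35-35)²=0, (11-7)²=16, (40-45)²=25, (42-39)²=9, (18-13)²=25, (5-4)²=1
Sum = 76
MSE = 76/6 = 38/3

38/3


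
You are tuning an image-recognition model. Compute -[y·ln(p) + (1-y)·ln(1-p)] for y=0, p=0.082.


BCE = -[y·ln(p) + (1-y)·ln(1-p)]
= -0 - 1·ln(1-0.082)
= -ln(0.918) = 0.0856

0.0856


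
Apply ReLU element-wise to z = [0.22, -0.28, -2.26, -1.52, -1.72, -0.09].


ReLU(0.22) = max(0, 0.22) = 0.22
ReLU(-0.28) = max(0, -0.28) = 0.0
ReLU(-2.26) = max(0, -2.26) = 0.0
ReLU(-1.52) = max(0, -1.52) = 0.0
ReLU(-1.72) = max(0, -1.72) = 0.0
ReLU(-0.09) = max(0, -0.09) = 0.0
result = [0.22, 0.0, 0.0, 0.0, 0.0, 0.0]

[0.22, 0.0, 0.0, 0.0, 0.0, 0.0]


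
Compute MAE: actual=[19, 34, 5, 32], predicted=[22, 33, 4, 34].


Absolute errors: |19-22|=3, |34-33|=1, |5-4|=1, |32-34|=2
Sum = 7
MAE = 7/4 = 7/4

7/4


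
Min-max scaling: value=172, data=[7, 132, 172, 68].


min=7, max=172
(172-7)/(172-7) = 165/165 = 1.0

1.0


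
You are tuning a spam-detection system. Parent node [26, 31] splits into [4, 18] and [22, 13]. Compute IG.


Parent = [26, 31], H_parent = 0.9944
H_left = 0.684 (n=22), H_right = 0.9518 (n=35)
H_children = (22/57)·0.684 + (35/57)·0.9518 = 0.8484
IG = 0.9944 - 0.8484 = 0.146

0.146


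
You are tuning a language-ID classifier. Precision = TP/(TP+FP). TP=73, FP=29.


Precision = TP/(TP+FP)
= 73/(73+29)
= 73/102 = 71.57%

71.57%


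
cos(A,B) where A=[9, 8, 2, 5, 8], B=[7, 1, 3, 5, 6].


A·B = 9·7 + 8·1 + 2·3 + 5·5 + 8·6 = 150
‖A‖ = √238 = 15.4272, ‖B‖ = √120 = 10.9545
cos = 150/(√238·√120) = 150/√28560 = 0.8876

0.8876


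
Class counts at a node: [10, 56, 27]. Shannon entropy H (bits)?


Probabilities: [10/93, 56/93, 27/93] ≈ [0.1075, 0.6022, 0.2903]
H = -((10/93)·log₂(10/93) + (56/93)·log₂(56/93) + (27/93)·log₂(27/93))
  = 1.3046 bits

1.3046 bits


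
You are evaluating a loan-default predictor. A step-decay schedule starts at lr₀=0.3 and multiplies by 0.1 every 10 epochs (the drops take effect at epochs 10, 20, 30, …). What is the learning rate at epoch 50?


n_drops = ⌊50/10⌋ = 5
lr = 0.3·0.1^5 = 0.3·0.00001 = 0.000003

0.000003
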